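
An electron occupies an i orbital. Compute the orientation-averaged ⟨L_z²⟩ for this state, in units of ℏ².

⟨L_z²⟩ = 14 ℏ²

For an i orbital, l = 6.
The allowed m_l values are -6, -5, -4, -3, -2, -1, 0, 1, 2, 3, 4, 5, 6.
⟨L_z²⟩ = ℏ²·(Σ m_l²)/(2l+1) = ℏ²·182/13 = 14ℏ².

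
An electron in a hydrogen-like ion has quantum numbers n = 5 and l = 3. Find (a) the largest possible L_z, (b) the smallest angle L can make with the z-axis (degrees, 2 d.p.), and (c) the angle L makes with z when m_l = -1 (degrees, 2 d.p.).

L_z,max = lℏ = 3ℏ.
cos θ_min = 3/√12, so θ_min ≈ 30.00°.
For m_l = -1: cos θ = -1/√12, θ ≈ 106.78°.

L_z,max = 3ℏ; θ_min ≈ 30.00°; θ(m_l=-1) ≈ 106.78°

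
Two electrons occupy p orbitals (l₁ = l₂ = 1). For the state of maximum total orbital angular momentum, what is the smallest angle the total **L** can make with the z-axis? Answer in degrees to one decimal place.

θ_min ≈ 35.3°

Angular momentum addition gives L = |l₁ − l₂|, …, l₁ + l₂.
L ∈ {0, 1, 2}.
The maximum is L = 2, with |L_tot| = ℏ√(2·3) = √6 ℏ.
The minimum angle with z is arccos(2/√6) ≈ 35.3°.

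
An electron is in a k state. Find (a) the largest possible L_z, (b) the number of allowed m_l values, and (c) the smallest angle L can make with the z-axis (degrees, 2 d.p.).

For a k orbital, l = 7.
L_z,max = lℏ = 7ℏ.
There are 2l+1 = 15 values of m_l.
cos θ_min = 7/√56, so θ_min ≈ 20.70°.

L_z,max = 7ℏ; 15 values; θ_min ≈ 20.70°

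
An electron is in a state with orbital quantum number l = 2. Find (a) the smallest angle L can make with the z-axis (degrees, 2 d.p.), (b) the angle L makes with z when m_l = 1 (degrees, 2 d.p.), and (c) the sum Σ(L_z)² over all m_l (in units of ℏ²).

θ_min ≈ 35.26°; θ(m_l=1) ≈ 65.91°; Σ(L_z)² = 10 ℏ²

cos θ_min = 2/√6, so θ_min ≈ 35.26°.
For m_l = 1: cos θ = 1/√6, θ ≈ 65.91°.
Σ m_l² = 10, so Σ(L_z)² = 10 ℏ².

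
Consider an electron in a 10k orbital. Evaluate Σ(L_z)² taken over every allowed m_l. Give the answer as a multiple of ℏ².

10k means n = 10, l = 7.
The allowed m_l values are -7, -6, -5, -4, -3, -2, -1, 0, 1, 2, 3, 4, 5, 6, 7.
Σ m_l² = l(l+1)(2l+1)/3 = 7·8·15/3 = 280.

Σ(L_z)² = 280 ℏ²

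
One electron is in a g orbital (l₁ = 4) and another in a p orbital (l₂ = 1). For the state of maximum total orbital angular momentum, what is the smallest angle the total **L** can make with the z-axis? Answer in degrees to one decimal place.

Angular momentum addition gives L = |l₁ − l₂|, …, l₁ + l₂.
L ∈ {3, 4, 5}.
The maximum is L = 5, with |L_tot| = ℏ√(5·6) = √30 ℏ.
The minimum angle with z is arccos(5/√30) ≈ 24.1°.

θ_min ≈ 24.1°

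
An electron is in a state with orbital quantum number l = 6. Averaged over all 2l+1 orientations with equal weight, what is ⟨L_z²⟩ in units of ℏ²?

m_l ∈ {-6, -5, -4, -3, -2, -1, 0, 1, 2, 3, 4, 5, 6}.
Average of L_z² over 13 states: 182/13 ℏ² = 14 ℏ².

⟨L_z²⟩ = 14 ℏ²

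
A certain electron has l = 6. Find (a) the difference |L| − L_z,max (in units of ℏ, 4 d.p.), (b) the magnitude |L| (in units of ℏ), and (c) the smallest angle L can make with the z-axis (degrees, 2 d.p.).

|L|−L_z,max ≈ 0.4807ℏ; |L| = √42 ℏ ≈ 6.481ℏ; θ_min ≈ 22.21°

|L| − L_z,max = (√42 − 6)ℏ ≈ 0.4807ℏ.
|L| = ℏ√(6·7) = √42 ℏ ≈ 6.481ℏ.
cos θ_min = 6/√42, so θ_min ≈ 22.21°.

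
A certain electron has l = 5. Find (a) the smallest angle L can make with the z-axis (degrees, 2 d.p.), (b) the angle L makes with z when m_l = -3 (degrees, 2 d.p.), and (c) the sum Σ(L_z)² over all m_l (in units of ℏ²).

θ_min ≈ 24.09°; θ(m_l=-3) ≈ 123.21°; Σ(L_z)² = 110 ℏ²

cos θ_min = 5/√30, so θ_min ≈ 24.09°.
For m_l = -3: cos θ = -3/√30, θ ≈ 123.21°.
Σ m_l² = 110, so Σ(L_z)² = 110 ℏ².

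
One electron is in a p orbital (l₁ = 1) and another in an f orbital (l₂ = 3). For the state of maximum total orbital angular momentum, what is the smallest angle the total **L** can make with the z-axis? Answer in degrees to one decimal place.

θ_min ≈ 26.6°

L runs from |1 − 3| = 2 to 1 + 3 = 4.
L ∈ {2, 3, 4}.
The maximum is L = 4, with |L_tot| = ℏ√(4·5) = 2√5 ℏ.
The minimum angle with z is arccos(4/√20) ≈ 26.6°.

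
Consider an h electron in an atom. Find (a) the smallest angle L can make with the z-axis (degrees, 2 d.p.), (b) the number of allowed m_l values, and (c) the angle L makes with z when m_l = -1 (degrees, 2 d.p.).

The letter h corresponds to l = 5.
cos θ_min = 5/√30, so θ_min ≈ 24.09°.
There are 2l+1 = 11 values of m_l.
For m_l = -1: cos θ = -1/√30, θ ≈ 100.52°.

θ_min ≈ 24.09°; 11 values; θ(m_l=-1) ≈ 100.52°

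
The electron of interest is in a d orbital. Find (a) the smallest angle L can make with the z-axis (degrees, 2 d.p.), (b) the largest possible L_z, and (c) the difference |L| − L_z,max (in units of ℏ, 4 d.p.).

θ_min ≈ 35.26°; L_z,max = 2ℏ; |L|−L_z,max ≈ 0.4495ℏ

D corresponds to l = 2.
cos θ_min = 2/√6, so θ_min ≈ 35.26°.
L_z,max = lℏ = 2ℏ.
|L| − L_z,max = (√6 − 2)ℏ ≈ 0.4495ℏ.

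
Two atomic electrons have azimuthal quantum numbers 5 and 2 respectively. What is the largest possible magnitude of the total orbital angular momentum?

|L_tot|_max = 2√14 ℏ ≈ 7.483ℏ

By the triangle rule, |l₁ − l₂| ≤ L ≤ l₁ + l₂.
Allowed values: L = 3, 4, 5, 6, 7.
The largest magnitude corresponds to L = 7: |L_tot| = ℏ√(7·8) = 2√14 ℏ.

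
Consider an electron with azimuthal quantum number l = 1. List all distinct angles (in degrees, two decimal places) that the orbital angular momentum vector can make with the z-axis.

|L| = √(l(l+1)) ℏ = √2 ℏ.
cos θ = m_l/√2 for each m_l ∈ {-1, 0, 1}.

θ ∈ {45.00°, 90.00°, 135.00°}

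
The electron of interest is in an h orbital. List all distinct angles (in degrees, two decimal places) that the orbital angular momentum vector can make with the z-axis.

θ ∈ {24.09°, 43.09°, 56.79°, 68.58°, 79.48°, 90.00°, 100.52°, 111.42°, 123.21°, 136.91°, 155.91°}

The letter h corresponds to l = 5.
|L| = ℏ√(l(l+1)) = √30 ℏ.
cos θ = m_l/√30 for each m_l ∈ {-5, -4, -3, -2, -1, 0, 1, 2, 3, 4, 5}.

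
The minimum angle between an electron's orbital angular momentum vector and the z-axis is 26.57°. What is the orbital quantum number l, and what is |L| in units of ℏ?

cos²θ_min = l/(l+1) = 0.7999.
l = cos²θ/sin²θ ≈ 4.
Then |L| = ℏ√(4·5) = 2√5 ℏ.

l = 4, |L| = 2√5 ℏ ≈ 4.472ℏ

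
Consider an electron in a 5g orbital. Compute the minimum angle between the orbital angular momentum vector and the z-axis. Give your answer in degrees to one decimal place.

The 5g subshell has l = 4.
|L| = ℏ√(l(l+1)) = 2√5 ℏ.
The smallest angle corresponds to the largest L_z, i.e. m_l = l = 4, giving L_z = 4ℏ.
cos θ_min = 4/√20, so θ_min ≈ 26.6°.

θ_min ≈ 26.6°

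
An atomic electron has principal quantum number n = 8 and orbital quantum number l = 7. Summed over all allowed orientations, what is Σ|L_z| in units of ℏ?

Σ|L_z| = 56 ℏ

m_l runs from −7 to 7, i.e. {-7, -6, -5, -4, -3, -2, -1, 0, 1, 2, 3, 4, 5, 6, 7}.
Σ|m_l| = l(l+1) = 56.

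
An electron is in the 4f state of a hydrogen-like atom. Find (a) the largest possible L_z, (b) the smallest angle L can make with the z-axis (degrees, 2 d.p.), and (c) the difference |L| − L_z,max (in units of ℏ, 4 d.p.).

L_z,max = 3ℏ; θ_min ≈ 30.00°; |L|−L_z,max ≈ 0.4641ℏ

The 4f subshell has l = 3.
L_z,max = lℏ = 3ℏ.
cos θ_min = 3/√12, so θ_min ≈ 30.00°.
|L| − L_z,max = (2√3 − 3)ℏ ≈ 0.4641ℏ.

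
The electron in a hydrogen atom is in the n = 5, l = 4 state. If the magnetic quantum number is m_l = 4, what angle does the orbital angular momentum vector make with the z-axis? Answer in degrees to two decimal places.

|L| = √(l(l+1)) ℏ = 2√5 ℏ.
L_z = m_l ℏ = 4ℏ.
cos θ = L_z/|L| = 4/√20, so θ ≈ 26.57°.

θ ≈ 26.57°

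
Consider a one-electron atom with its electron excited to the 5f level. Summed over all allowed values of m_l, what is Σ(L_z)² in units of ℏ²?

Σ(L_z)² = 28 ℏ²

The 5f level has l = 3.
m_l ∈ {-3, -2, -1, 0, 1, 2, 3}.
Summing m² from −3 to 3: Σ m_l² = 28.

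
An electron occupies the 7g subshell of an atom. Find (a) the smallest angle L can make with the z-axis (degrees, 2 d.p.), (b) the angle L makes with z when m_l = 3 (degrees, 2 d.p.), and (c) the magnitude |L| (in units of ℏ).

θ_min ≈ 26.57°; θ(m_l=3) ≈ 47.87°; |L| = 2√5 ℏ ≈ 4.472ℏ

7g means n = 7, l = 4.
cos θ_min = 4/√20, so θ_min ≈ 26.57°.
For m_l = 3: cos θ = 3/√20, θ ≈ 47.87°.
|L| = ℏ√(4·5) = 2√5 ℏ ≈ 4.472ℏ.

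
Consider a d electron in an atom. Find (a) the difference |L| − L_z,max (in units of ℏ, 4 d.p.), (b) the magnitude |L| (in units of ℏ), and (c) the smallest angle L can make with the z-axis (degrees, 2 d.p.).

D corresponds to l = 2.
|L| − L_z,max = (√6 − 2)ℏ ≈ 0.4495ℏ.
|L| = ℏ√(2·3) = √6 ℏ ≈ 2.449ℏ.
cos θ_min = 2/√6, so θ_min ≈ 35.26°.

|L|−L_z,max ≈ 0.4495ℏ; |L| = √6 ℏ ≈ 2.449ℏ; θ_min ≈ 35.26°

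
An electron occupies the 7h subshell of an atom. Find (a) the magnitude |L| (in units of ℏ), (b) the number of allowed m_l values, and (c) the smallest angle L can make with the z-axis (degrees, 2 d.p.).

|L| = √30 ℏ ≈ 5.477ℏ; 11 values; θ_min ≈ 24.09°

For 7h, l = 5.
|L| = ℏ√(5·6) = √30 ℏ ≈ 5.477ℏ.
There are 2l+1 = 11 values of m_l.
cos θ_min = 5/√30, so θ_min ≈ 24.09°.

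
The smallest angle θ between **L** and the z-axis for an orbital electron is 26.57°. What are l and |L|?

At minimum angle, m_l = l, so cos θ = l/√(l(l+1)); cos²θ = l/(l+1) = 0.7999.
Solving: l = 4.
Then |L| = ℏ√(4·5) = 2√5 ℏ.

l = 4, |L| = 2√5 ℏ ≈ 4.472ℏ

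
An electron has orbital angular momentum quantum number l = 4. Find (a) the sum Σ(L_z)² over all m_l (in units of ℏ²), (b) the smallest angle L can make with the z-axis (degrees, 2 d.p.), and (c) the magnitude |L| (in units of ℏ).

Σ(L_z)² = 60 ℏ²; θ_min ≈ 26.57°; |L| = 2√5 ℏ ≈ 4.472ℏ

Σ m_l² = 60, so Σ(L_z)² = 60 ℏ².
cos θ_min = 4/√20, so θ_min ≈ 26.57°.
|L| = ℏ√(4·5) = 2√5 ℏ ≈ 4.472ℏ.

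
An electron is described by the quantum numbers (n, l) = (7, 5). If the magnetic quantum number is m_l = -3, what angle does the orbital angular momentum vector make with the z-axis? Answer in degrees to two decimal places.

|L| = ℏ√(l(l+1)) = √30 ℏ.
L_z = m_l ℏ = −3ℏ.
cos θ = L_z/|L| = -3/√30, so θ ≈ 123.21°.

θ ≈ 123.21°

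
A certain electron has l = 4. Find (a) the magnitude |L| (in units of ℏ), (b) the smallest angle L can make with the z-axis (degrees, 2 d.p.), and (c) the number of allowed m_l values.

|L| = ℏ√(4·5) = 2√5 ℏ ≈ 4.472ℏ.
cos θ_min = 4/√20, so θ_min ≈ 26.57°.
There are 2l+1 = 9 values of m_l.

|L| = 2√5 ℏ ≈ 4.472ℏ; θ_min ≈ 26.57°; 9 values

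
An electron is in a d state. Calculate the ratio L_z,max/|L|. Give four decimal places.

L_z,max/|L| = 0.8165

A d state has l = 2.
|L| = √6 ℏ ≈ 2.4495ℏ, while L_z,max = lℏ = 2ℏ.
L_z,max/|L| = 2/√6 = 0.8165.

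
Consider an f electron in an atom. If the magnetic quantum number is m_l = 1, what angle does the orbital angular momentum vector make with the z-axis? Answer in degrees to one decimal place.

The letter f corresponds to l = 3.
|L| = √(l(l+1)) ℏ = 2√3 ℏ.
L_z = m_l ℏ = 1ℏ.
cos θ = L_z/|L| = 1/√12, so θ ≈ 73.2°.

θ ≈ 73.2°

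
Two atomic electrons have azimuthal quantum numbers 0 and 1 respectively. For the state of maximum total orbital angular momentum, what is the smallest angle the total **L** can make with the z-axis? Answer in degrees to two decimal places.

L runs from |0 − 1| = 1 to 0 + 1 = 1.
So L can be 1.
The maximum is L = 1, with |L_tot| = ℏ√(1·2) = √2 ℏ.
The minimum angle with z is arccos(1/√2) ≈ 45.00°.

θ_min ≈ 45.00°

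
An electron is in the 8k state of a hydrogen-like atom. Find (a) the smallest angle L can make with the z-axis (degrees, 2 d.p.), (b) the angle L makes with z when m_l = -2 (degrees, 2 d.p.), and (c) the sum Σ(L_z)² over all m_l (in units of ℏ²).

θ_min ≈ 20.70°; θ(m_l=-2) ≈ 105.50°; Σ(L_z)² = 280 ℏ²

8k means n = 8, l = 7.
cos θ_min = 7/√56, so θ_min ≈ 20.70°.
For m_l = -2: cos θ = -2/√56, θ ≈ 105.50°.
Σ m_l² = 280, so Σ(L_z)² = 280 ℏ².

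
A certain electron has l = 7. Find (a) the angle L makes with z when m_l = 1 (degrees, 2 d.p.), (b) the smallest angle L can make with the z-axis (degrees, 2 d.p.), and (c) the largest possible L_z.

For m_l = 1: cos θ = 1/√56, θ ≈ 82.32°.
cos θ_min = 7/√56, so θ_min ≈ 20.70°.
L_z,max = lℏ = 7ℏ.

θ(m_l=1) ≈ 82.32°; θ_min ≈ 20.70°; L_z,max = 7ℏ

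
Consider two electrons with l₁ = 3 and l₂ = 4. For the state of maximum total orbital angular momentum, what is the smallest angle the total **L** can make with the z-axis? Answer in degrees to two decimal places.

θ_min ≈ 20.70°

Angular momentum addition gives L = |l₁ − l₂|, …, l₁ + l₂.
L ∈ {1, 2, 3, 4, 5, 6, 7}.
The maximum is L = 7, with |L_tot| = ℏ√(7·8) = 2√14 ℏ.
The minimum angle with z is arccos(7/√56) ≈ 20.70°.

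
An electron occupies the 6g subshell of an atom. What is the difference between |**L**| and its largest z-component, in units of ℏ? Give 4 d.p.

|L| − L_z,max ≈ 0.4721ℏ

For 6g, l = 4.
|L| = 2√5 ℏ ≈ 4.4721ℏ, while L_z,max = lℏ = 4ℏ.
The difference is (2√5 − 4)ℏ ≈ 0.4721ℏ.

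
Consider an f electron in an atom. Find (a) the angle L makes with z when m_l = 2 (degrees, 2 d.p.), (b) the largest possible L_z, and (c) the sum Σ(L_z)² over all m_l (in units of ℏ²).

For an f orbital, l = 3.
For m_l = 2: cos θ = 2/√12, θ ≈ 54.74°.
L_z,max = lℏ = 3ℏ.
Σ m_l² = 28, so Σ(L_z)² = 28 ℏ².

θ(m_l=2) ≈ 54.74°; L_z,max = 3ℏ; Σ(L_z)² = 28 ℏ²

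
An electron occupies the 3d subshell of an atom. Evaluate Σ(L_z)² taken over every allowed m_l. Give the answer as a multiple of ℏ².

The 3d subshell has l = 2.
m_l runs from −2 to 2, i.e. {-2, -1, 0, 1, 2}.
Σ m_l² = l(l+1)(2l+1)/3 = 2·3·5/3 = 10.

Σ(L_z)² = 10 ℏ²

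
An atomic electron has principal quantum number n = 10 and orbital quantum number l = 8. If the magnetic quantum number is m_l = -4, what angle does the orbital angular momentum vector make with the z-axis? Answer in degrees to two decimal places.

θ ≈ 118.13°

|L| = √(l(l+1)) ℏ = 6√2 ℏ.
L_z = m_l ℏ = −4ℏ.
cos θ = L_z/|L| = -4/√72, so θ ≈ 118.13°.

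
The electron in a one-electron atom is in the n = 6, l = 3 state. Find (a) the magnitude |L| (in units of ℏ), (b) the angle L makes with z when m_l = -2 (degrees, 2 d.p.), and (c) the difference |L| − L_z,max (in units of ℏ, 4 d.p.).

|L| = 2√3 ℏ ≈ 3.464ℏ; θ(m_l=-2) ≈ 125.26°; |L|−L_z,max ≈ 0.4641ℏ

|L| = ℏ√(3·4) = 2√3 ℏ ≈ 3.464ℏ.
For m_l = -2: cos θ = -2/√12, θ ≈ 125.26°.
|L| − L_z,max = (2√3 − 3)ℏ ≈ 0.4641ℏ.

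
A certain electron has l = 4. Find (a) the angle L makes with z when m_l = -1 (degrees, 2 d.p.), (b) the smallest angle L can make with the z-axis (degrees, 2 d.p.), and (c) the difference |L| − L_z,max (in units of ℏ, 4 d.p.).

θ(m_l=-1) ≈ 102.92°; θ_min ≈ 26.57°; |L|−L_z,max ≈ 0.4721ℏ

For m_l = -1: cos θ = -1/√20, θ ≈ 102.92°.
cos θ_min = 4/√20, so θ_min ≈ 26.57°.
|L| − L_z,max = (2√5 − 4)ℏ ≈ 0.4721ℏ.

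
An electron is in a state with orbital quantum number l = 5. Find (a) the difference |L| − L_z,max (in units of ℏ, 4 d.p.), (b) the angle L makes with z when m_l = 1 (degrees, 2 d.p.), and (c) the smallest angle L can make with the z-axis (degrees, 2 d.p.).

|L| − L_z,max = (√30 − 5)ℏ ≈ 0.4772ℏ.
For m_l = 1: cos θ = 1/√30, θ ≈ 79.48°.
cos θ_min = 5/√30, so θ_min ≈ 24.09°.

|L|−L_z,max ≈ 0.4772ℏ; θ(m_l=1) ≈ 79.48°; θ_min ≈ 24.09°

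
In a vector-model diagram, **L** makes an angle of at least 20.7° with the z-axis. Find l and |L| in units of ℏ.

l = 7, |L| = 2√14 ℏ ≈ 7.483ℏ

cos²θ_min = l/(l+1) = 0.8751.
l = cos²θ/sin²θ ≈ 7.
Then |L| = ℏ√(7·8) = 2√14 ℏ.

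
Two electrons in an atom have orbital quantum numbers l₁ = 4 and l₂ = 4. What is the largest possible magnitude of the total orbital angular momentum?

L runs from |4 − 4| = 0 to 4 + 4 = 8.
L ∈ {0, 1, 2, 3, 4, 5, 6, 7, 8}.
The largest magnitude corresponds to L = 8: |L_tot| = ℏ√(8·9) = 6√2 ℏ.

|L_tot|_max = 6√2 ℏ ≈ 8.485ℏ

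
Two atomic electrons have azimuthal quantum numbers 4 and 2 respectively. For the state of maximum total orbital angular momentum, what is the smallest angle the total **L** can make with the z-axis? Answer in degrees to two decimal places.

L runs from |4 − 2| = 2 to 4 + 2 = 6.
L ∈ {2, 3, 4, 5, 6}.
The maximum is L = 6, with |L_tot| = ℏ√(6·7) = √42 ℏ.
The minimum angle with z is arccos(6/√42) ≈ 22.21°.

θ_min ≈ 22.21°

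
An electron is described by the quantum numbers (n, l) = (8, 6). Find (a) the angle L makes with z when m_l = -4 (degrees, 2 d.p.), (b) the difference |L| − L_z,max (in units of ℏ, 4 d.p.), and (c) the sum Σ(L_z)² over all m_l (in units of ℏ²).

For m_l = -4: cos θ = -4/√42, θ ≈ 128.11°.
|L| − L_z,max = (√42 − 6)ℏ ≈ 0.4807ℏ.
Σ m_l² = 182, so Σ(L_z)² = 182 ℏ².

θ(m_l=-4) ≈ 128.11°; |L|−L_z,max ≈ 0.4807ℏ; Σ(L_z)² = 182 ℏ²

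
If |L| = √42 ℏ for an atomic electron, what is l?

l = 6

Since |L|² = l(l+1)ℏ², l(l+1) = 42.
The positive root is l = 6.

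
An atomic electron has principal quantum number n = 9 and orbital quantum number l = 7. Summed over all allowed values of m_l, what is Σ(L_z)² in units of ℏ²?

The allowed m_l values are -7, -6, -5, -4, -3, -2, -1, 0, 1, 2, 3, 4, 5, 6, 7.
Σ m_l² = 2·(1 + 4 + 9 + 16 + 25 + 36 + 49) = 280.

Σ(L_z)² = 280 ℏ²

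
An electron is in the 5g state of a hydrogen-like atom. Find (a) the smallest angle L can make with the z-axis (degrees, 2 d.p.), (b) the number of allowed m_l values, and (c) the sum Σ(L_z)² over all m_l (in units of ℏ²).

The 5g subshell has l = 4.
cos θ_min = 4/√20, so θ_min ≈ 26.57°.
There are 2l+1 = 9 values of m_l.
Σ m_l² = 60, so Σ(L_z)² = 60 ℏ².

θ_min ≈ 26.57°; 9 values; Σ(L_z)² = 60 ℏ²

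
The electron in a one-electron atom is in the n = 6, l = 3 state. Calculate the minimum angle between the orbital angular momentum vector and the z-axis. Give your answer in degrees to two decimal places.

|L| = √(l(l+1)) ℏ = 2√3 ℏ.
The smallest angle corresponds to the largest L_z, i.e. m_l = l = 3, giving L_z = 3ℏ.
cos θ_min = 3/√12, so θ_min ≈ 30.00°.

θ_min ≈ 30.00°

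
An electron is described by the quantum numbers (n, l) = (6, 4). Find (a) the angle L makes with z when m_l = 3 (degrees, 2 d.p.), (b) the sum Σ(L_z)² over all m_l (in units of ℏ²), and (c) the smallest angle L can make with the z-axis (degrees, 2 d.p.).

θ(m_l=3) ≈ 47.87°; Σ(L_z)² = 60 ℏ²; θ_min ≈ 26.57°

For m_l = 3: cos θ = 3/√20, θ ≈ 47.87°.
Σ m_l² = 60, so Σ(L_z)² = 60 ℏ².
cos θ_min = 4/√20, so θ_min ≈ 26.57°.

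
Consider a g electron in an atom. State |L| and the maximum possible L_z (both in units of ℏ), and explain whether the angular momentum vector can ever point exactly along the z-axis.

No: L_z,max = 4ℏ < |L| = 2√5 ℏ ≈ 4.472ℏ

A g state has l = 4.
|L| = 2√5 ℏ ≈ 4.4721ℏ, while L_z,max = lℏ = 4ℏ.
Since |L| > L_z,max, the vector can never point exactly along z; the closest it comes is θ_min = arccos(4/√20) ≈ 26.6°.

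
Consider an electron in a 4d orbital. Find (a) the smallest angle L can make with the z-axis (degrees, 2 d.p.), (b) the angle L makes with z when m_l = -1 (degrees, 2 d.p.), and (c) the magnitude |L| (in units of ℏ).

For 4d, l = 2.
cos θ_min = 2/√6, so θ_min ≈ 35.26°.
For m_l = -1: cos θ = -1/√6, θ ≈ 114.09°.
|L| = ℏ√(2·3) = √6 ℏ ≈ 2.449ℏ.

θ_min ≈ 35.26°; θ(m_l=-1) ≈ 114.09°; |L| = √6 ℏ ≈ 2.449ℏ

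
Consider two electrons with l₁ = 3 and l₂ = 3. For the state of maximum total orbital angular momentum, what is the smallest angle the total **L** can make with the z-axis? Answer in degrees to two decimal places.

By the triangle rule, |l₁ − l₂| ≤ L ≤ l₁ + l₂.
So L can be 0, 1, 2, 3, 4, 5, 6.
The maximum is L = 6, with |L_tot| = ℏ√(6·7) = √42 ℏ.
The minimum angle with z is arccos(6/√42) ≈ 22.21°.

θ_min ≈ 22.21°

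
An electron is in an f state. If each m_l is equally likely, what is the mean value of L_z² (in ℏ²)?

The letter f corresponds to l = 3.
m_l runs from −3 to 3, i.e. {-3, -2, -1, 0, 1, 2, 3}.
Average of L_z² over 7 states: 28/7 ℏ² = 4 ℏ².

⟨L_z²⟩ = 4 ℏ²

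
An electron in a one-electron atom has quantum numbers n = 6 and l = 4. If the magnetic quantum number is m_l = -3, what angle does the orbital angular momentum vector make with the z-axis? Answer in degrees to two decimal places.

|L| = ℏ√(l(l+1)) = 2√5 ℏ.
L_z = m_l ℏ = −3ℏ.
cos θ = L_z/|L| = -3/√20, so θ ≈ 132.13°.

θ ≈ 132.13°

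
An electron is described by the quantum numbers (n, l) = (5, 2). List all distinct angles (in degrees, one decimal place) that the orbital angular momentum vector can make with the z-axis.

θ ∈ {35.3°, 65.9°, 90.0°, 114.1°, 144.7°}

|L| = ℏ√(l(l+1)) = √6 ℏ.
cos θ = m_l/√6 for each m_l ∈ {-2, -1, 0, 1, 2}.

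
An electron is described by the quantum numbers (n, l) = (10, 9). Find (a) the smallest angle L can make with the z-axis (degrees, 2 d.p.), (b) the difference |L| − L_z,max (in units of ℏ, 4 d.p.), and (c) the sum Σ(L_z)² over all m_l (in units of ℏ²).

cos θ_min = 9/√90, so θ_min ≈ 18.43°.
|L| − L_z,max = (3√10 − 9)ℏ ≈ 0.4868ℏ.
Σ m_l² = 570, so Σ(L_z)² = 570 ℏ².

θ_min ≈ 18.43°; |L|−L_z,max ≈ 0.4868ℏ; Σ(L_z)² = 570 ℏ²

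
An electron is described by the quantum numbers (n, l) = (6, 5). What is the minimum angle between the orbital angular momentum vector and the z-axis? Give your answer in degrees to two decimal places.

θ_min ≈ 24.09°

|L| = ℏ√(l(l+1)) = √30 ℏ.
The smallest angle corresponds to the largest L_z, i.e. m_l = l = 5, giving L_z = 5ℏ.
cos θ_min = 5/√30, so θ_min ≈ 24.09°.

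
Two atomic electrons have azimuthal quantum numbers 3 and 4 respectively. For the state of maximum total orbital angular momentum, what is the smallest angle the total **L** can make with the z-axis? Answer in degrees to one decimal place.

θ_min ≈ 20.7°

Angular momentum addition gives L = |l₁ − l₂|, …, l₁ + l₂.
L ∈ {1, 2, 3, 4, 5, 6, 7}.
The maximum is L = 7, with |L_tot| = ℏ√(7·8) = 2√14 ℏ.
The minimum angle with z is arccos(7/√56) ≈ 20.7°.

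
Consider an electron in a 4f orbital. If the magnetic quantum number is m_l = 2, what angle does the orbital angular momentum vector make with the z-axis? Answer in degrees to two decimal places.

θ ≈ 54.74°

For 4f, l = 3.
|L|² = l(l+1)ℏ² = 12ℏ², so |L| = 2√3 ℏ.
L_z = m_l ℏ = 2ℏ.
cos θ = L_z/|L| = 2/√12, so θ ≈ 54.74°.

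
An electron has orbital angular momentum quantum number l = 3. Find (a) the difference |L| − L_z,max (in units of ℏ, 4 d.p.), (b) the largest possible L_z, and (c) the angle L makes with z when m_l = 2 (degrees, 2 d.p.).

|L| − L_z,max = (2√3 − 3)ℏ ≈ 0.4641ℏ.
L_z,max = lℏ = 3ℏ.
For m_l = 2: cos θ = 2/√12, θ ≈ 54.74°.

|L|−L_z,max ≈ 0.4641ℏ; L_z,max = 3ℏ; θ(m_l=2) ≈ 54.74°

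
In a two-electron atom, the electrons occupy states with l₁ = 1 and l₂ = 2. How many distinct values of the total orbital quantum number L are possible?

3

L runs from |1 − 2| = 1 to 1 + 2 = 3.
Allowed values: L = 1, 2, 3.
That is 3 values.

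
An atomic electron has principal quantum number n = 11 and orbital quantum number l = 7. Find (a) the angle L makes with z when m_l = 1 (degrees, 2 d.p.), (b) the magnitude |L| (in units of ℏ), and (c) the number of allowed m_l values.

For m_l = 1: cos θ = 1/√56, θ ≈ 82.32°.
|L| = ℏ√(7·8) = 2√14 ℏ ≈ 7.483ℏ.
There are 2l+1 = 15 values of m_l.

θ(m_l=1) ≈ 82.32°; |L| = 2√14 ℏ ≈ 7.483ℏ; 15 values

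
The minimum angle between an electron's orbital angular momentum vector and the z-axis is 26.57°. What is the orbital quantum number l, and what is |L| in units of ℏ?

cos²θ_min = l/(l+1) = 0.7999.
Thus l = 0.7999/(1 − 0.7999) ≈ 4.
Then |L| = ℏ√(4·5) = 2√5 ℏ.

l = 4, |L| = 2√5 ℏ ≈ 4.472ℏ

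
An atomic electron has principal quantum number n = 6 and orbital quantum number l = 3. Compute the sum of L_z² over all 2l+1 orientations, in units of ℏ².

m_l ∈ {-3, -2, -1, 0, 1, 2, 3}.
Σ m_l² = l(l+1)(2l+1)/3 = 3·4·7/3 = 28.

Σ(L_z)² = 28 ℏ²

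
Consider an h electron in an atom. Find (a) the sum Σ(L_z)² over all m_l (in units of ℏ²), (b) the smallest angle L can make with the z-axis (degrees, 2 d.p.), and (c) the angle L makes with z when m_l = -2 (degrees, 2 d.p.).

An h state has l = 5.
Σ m_l² = 110, so Σ(L_z)² = 110 ℏ².
cos θ_min = 5/√30, so θ_min ≈ 24.09°.
For m_l = -2: cos θ = -2/√30, θ ≈ 111.42°.

Σ(L_z)² = 110 ℏ²; θ_min ≈ 24.09°; θ(m_l=-2) ≈ 111.42°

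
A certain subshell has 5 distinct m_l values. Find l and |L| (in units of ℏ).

5 = 2l + 1, so l = (5−1)/2 = 2.
Then |L| = √(l(l+1)) ℏ = √6 ℏ.

l = 2, |L| = √6 ℏ ≈ 2.449ℏ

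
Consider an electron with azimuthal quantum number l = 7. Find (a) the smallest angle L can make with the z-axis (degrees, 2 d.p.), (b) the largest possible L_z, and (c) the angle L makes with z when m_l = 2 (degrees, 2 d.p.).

cos θ_min = 7/√56, so θ_min ≈ 20.70°.
L_z,max = lℏ = 7ℏ.
For m_l = 2: cos θ = 2/√56, θ ≈ 74.50°.

θ_min ≈ 20.70°; L_z,max = 7ℏ; θ(m_l=2) ≈ 74.50°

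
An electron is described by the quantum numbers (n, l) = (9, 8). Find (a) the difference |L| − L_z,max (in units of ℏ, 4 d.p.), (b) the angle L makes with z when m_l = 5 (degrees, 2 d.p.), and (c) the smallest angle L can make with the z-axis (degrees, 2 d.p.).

|L|−L_z,max ≈ 0.4853ℏ; θ(m_l=5) ≈ 53.90°; θ_min ≈ 19.47°

|L| − L_z,max = (6√2 − 8)ℏ ≈ 0.4853ℏ.
For m_l = 5: cos θ = 5/√72, θ ≈ 53.90°.
cos θ_min = 8/√72, so θ_min ≈ 19.47°.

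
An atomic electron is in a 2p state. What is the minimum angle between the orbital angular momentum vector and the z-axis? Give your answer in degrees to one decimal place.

θ_min ≈ 45.0°

For 2p, l = 1.
|L| = √(l(l+1)) ℏ = √2 ℏ.
The smallest angle corresponds to the largest L_z, i.e. m_l = l = 1, giving L_z = 1ℏ.
cos θ_min = 1/√2, so θ_min ≈ 45.0°.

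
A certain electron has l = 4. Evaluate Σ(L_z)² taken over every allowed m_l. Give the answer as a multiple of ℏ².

Σ(L_z)² = 60 ℏ²

m_l ∈ {-4, -3, -2, -1, 0, 1, 2, 3, 4}.
Σ m_l² = 2·(1 + 4 + 9 + 16) = 60.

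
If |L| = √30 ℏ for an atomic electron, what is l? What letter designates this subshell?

l = 5 (h orbital)

Since |L|² = l(l+1)ℏ², l(l+1) = 30.
Solving: l = 5.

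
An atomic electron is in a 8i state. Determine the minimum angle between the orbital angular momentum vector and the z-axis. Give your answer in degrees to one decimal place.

θ_min ≈ 22.2°

The 8i subshell has l = 6.
|L| = ℏ√(l(l+1)) = √42 ℏ.
The smallest angle corresponds to the largest L_z, i.e. m_l = l = 6, giving L_z = 6ℏ.
cos θ_min = 6/√42, so θ_min ≈ 22.2°.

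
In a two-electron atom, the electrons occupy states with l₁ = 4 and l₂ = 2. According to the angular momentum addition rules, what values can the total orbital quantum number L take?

The total orbital quantum number L ranges from |l₁ − l₂| to l₁ + l₂ in integer steps.
So L can be 2, 3, 4, 5, 6.

L = 2, 3, 4, 5, 6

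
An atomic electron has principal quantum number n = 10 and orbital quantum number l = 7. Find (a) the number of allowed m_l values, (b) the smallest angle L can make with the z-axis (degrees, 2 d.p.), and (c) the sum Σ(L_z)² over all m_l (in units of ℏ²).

There are 2l+1 = 15 values of m_l.
cos θ_min = 7/√56, so θ_min ≈ 20.70°.
Σ m_l² = 280, so Σ(L_z)² = 280 ℏ².

15 values; θ_min ≈ 20.70°; Σ(L_z)² = 280 ℏ²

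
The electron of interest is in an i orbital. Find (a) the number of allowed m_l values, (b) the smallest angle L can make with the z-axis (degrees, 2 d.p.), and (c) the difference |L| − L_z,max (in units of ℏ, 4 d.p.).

For an i orbital, l = 6.
There are 2l+1 = 13 values of m_l.
cos θ_min = 6/√42, so θ_min ≈ 22.21°.
|L| − L_z,max = (√42 − 6)ℏ ≈ 0.4807ℏ.

13 values; θ_min ≈ 22.21°; |L|−L_z,max ≈ 0.4807ℏ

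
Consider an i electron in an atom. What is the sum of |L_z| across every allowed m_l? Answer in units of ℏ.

Σ|L_z| = 42 ℏ

I corresponds to l = 6.
The allowed m_l values are -6, -5, -4, -3, -2, -1, 0, 1, 2, 3, 4, 5, 6.
Σ|m_l| = 2(1+2+…+6) = 42.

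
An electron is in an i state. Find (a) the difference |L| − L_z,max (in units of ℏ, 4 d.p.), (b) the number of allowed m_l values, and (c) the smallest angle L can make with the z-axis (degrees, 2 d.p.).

For an i orbital, l = 6.
|L| − L_z,max = (√42 − 6)ℏ ≈ 0.4807ℏ.
There are 2l+1 = 13 values of m_l.
cos θ_min = 6/√42, so θ_min ≈ 22.21°.

|L|−L_z,max ≈ 0.4807ℏ; 13 values; θ_min ≈ 22.21°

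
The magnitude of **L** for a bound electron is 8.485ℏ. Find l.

l = 8

|L| = ℏ√(l(l+1)), so l(l+1) = 72.
Solving: l = 8.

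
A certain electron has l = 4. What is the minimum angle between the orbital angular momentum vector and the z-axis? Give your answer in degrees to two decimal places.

θ_min ≈ 26.57°

|L|² = l(l+1)ℏ² = 20ℏ², so |L| = 2√5 ℏ.
The smallest angle corresponds to the largest L_z, i.e. m_l = l = 4, giving L_z = 4ℏ.
cos θ_min = 4/√20, so θ_min ≈ 26.57°.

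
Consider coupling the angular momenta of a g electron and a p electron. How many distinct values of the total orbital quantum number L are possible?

The total orbital quantum number L ranges from |l₁ − l₂| to l₁ + l₂ in integer steps.
L ∈ {3, 4, 5}.
That is 3 values.

3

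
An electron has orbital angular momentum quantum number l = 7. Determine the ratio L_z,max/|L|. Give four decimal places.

L_z,max/|L| = 0.9354

|L| = 2√14 ℏ ≈ 7.4833ℏ, while L_z,max = lℏ = 7ℏ.
L_z,max/|L| = 7/√56 = 0.9354.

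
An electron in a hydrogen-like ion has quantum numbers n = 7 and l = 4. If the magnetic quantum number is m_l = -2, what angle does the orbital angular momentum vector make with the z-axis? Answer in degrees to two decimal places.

θ ≈ 116.57°

|L| = ℏ√(l(l+1)) = 2√5 ℏ.
L_z = m_l ℏ = −2ℏ.
cos θ = L_z/|L| = -2/√20, so θ ≈ 116.57°.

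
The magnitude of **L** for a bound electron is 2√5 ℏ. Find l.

l = 4

(|L|/ℏ)² = l(l+1) = 20.
Solving: l = 4.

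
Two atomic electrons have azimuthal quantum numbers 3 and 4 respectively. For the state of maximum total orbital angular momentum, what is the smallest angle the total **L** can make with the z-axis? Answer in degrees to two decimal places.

L runs from |3 − 4| = 1 to 3 + 4 = 7.
L ∈ {1, 2, 3, 4, 5, 6, 7}.
The maximum is L = 7, with |L_tot| = ℏ√(7·8) = 2√14 ℏ.
The minimum angle with z is arccos(7/√56) ≈ 20.70°.

θ_min ≈ 20.70°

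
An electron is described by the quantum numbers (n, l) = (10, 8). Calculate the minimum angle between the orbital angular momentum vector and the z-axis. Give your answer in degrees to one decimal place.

|L|² = l(l+1)ℏ² = 72ℏ², so |L| = 6√2 ℏ.
The smallest angle corresponds to the largest L_z, i.e. m_l = l = 8, giving L_z = 8ℏ.
cos θ_min = 8/√72, so θ_min ≈ 19.5°.

θ_min ≈ 19.5°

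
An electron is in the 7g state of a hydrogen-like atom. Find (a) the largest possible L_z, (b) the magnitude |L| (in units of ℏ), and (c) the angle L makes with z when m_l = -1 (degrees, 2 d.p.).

L_z,max = 4ℏ; |L| = 2√5 ℏ ≈ 4.472ℏ; θ(m_l=-1) ≈ 102.92°

The 7g subshell has l = 4.
L_z,max = lℏ = 4ℏ.
|L| = ℏ√(4·5) = 2√5 ℏ ≈ 4.472ℏ.
For m_l = -1: cos θ = -1/√20, θ ≈ 102.92°.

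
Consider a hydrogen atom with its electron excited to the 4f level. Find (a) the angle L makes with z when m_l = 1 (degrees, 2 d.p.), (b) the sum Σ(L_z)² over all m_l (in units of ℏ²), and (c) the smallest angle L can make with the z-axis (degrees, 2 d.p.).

θ(m_l=1) ≈ 73.22°; Σ(L_z)² = 28 ℏ²; θ_min ≈ 30.00°

The 4f level has l = 3.
For m_l = 1: cos θ = 1/√12, θ ≈ 73.22°.
Σ m_l² = 28, so Σ(L_z)² = 28 ℏ².
cos θ_min = 3/√12, so θ_min ≈ 30.00°.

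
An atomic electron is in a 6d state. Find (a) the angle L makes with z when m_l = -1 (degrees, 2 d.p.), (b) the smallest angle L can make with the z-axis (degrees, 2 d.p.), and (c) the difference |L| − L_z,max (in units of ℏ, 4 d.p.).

θ(m_l=-1) ≈ 114.09°; θ_min ≈ 35.26°; |L|−L_z,max ≈ 0.4495ℏ

6d means n = 6, l = 2.
For m_l = -1: cos θ = -1/√6, θ ≈ 114.09°.
cos θ_min = 2/√6, so θ_min ≈ 35.26°.
|L| − L_z,max = (√6 − 2)ℏ ≈ 0.4495ℏ.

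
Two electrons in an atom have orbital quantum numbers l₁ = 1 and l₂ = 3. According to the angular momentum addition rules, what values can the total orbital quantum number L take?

Angular momentum addition gives L = |l₁ − l₂|, …, l₁ + l₂.
Allowed values: L = 2, 3, 4.

L = 2, 3, 4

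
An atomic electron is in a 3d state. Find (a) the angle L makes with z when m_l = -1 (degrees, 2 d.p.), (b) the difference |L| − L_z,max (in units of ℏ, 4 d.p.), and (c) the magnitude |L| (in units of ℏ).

3d means n = 3, l = 2.
For m_l = -1: cos θ = -1/√6, θ ≈ 114.09°.
|L| − L_z,max = (√6 − 2)ℏ ≈ 0.4495ℏ.
|L| = ℏ√(2·3) = √6 ℏ ≈ 2.449ℏ.

θ(m_l=-1) ≈ 114.09°; |L|−L_z,max ≈ 0.4495ℏ; |L| = √6 ℏ ≈ 2.449ℏ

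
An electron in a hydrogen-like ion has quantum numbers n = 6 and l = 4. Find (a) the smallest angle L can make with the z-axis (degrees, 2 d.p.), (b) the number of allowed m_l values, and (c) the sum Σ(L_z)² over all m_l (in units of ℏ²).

θ_min ≈ 26.57°; 9 values; Σ(L_z)² = 60 ℏ²

cos θ_min = 4/√20, so θ_min ≈ 26.57°.
There are 2l+1 = 9 values of m_l.
Σ m_l² = 60, so Σ(L_z)² = 60 ℏ².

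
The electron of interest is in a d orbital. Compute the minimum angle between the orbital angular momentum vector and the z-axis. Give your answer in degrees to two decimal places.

A d state has l = 2.
|L| = ℏ√(l(l+1)) = √6 ℏ.
The smallest angle corresponds to the largest L_z, i.e. m_l = l = 2, giving L_z = 2ℏ.
cos θ_min = 2/√6, so θ_min ≈ 35.26°.

θ_min ≈ 35.26°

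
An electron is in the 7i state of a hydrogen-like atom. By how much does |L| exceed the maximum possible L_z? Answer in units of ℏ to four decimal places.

7i means n = 7, l = 6.
|L| = √42 ℏ ≈ 6.4807ℏ, while L_z,max = lℏ = 6ℏ.
The difference is (√42 − 6)ℏ ≈ 0.4807ℏ.

|L| − L_z,max ≈ 0.4807ℏ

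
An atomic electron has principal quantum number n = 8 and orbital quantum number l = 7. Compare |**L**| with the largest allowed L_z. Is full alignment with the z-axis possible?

No: L_z,max = 7ℏ < |L| = 2√14 ℏ ≈ 7.483ℏ

|L| = 2√14 ℏ ≈ 7.4833ℏ, while L_z,max = lℏ = 7ℏ.
Since |L| > L_z,max, the vector can never point exactly along z; the closest it comes is θ_min = arccos(7/√56) ≈ 20.7°.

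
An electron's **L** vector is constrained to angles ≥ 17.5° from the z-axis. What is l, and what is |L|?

l = 10, |L| = √110 ℏ ≈ 10.488ℏ

cos θ_min = l/√(l(l+1)) = √(l/(l+1)), so l/(l+1) = cos²(17.5°) = 0.9096.
Solving: l = 10.
Then |L| = ℏ√(10·11) = √110 ℏ.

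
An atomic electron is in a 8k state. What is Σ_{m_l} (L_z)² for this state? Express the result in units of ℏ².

8k means n = 8, l = 7.
m_l ∈ {-7, -6, -5, -4, -3, -2, -1, 0, 1, 2, 3, 4, 5, 6, 7}.
Σ m_l² = l(l+1)(2l+1)/3 = 7·8·15/3 = 280.

Σ(L_z)² = 280 ℏ²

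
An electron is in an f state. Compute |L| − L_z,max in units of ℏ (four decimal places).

The letter f corresponds to l = 3.
|L| = 2√3 ℏ ≈ 3.4641ℏ, while L_z,max = lℏ = 3ℏ.
The difference is (2√3 − 3)ℏ ≈ 0.4641ℏ.

|L| − L_z,max ≈ 0.4641ℏ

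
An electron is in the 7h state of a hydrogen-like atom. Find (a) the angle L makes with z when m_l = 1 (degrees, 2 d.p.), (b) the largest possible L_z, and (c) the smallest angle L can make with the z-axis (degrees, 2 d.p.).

For 7h, l = 5.
For m_l = 1: cos θ = 1/√30, θ ≈ 79.48°.
L_z,max = lℏ = 5ℏ.
cos θ_min = 5/√30, so θ_min ≈ 24.09°.

θ(m_l=1) ≈ 79.48°; L_z,max = 5ℏ; θ_min ≈ 24.09°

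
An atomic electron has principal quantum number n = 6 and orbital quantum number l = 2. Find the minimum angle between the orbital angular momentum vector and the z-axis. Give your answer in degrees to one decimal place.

|L| = ℏ√(l(l+1)) = √6 ℏ.
The smallest angle corresponds to the largest L_z, i.e. m_l = l = 2, giving L_z = 2ℏ.
cos θ_min = 2/√6, so θ_min ≈ 35.3°.

θ_min ≈ 35.3°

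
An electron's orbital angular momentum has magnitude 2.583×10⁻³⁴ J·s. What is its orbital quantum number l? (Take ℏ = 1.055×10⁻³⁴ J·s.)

l = 2

|L|/ℏ = (2.583×10⁻³⁴)/(1.055×10⁻³⁴) ≈ 2.448.
l(l+1) ≈ 2.448² ≈ 5.99, so l = 2.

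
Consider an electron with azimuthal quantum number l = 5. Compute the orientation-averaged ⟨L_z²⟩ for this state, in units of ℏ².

⟨L_z²⟩ = 10 ℏ²

m_l runs from −5 to 5, i.e. {-5, -4, -3, -2, -1, 0, 1, 2, 3, 4, 5}.
⟨L_z²⟩ = ℏ²·(Σ m_l²)/(2l+1) = ℏ²·110/11 = 10ℏ².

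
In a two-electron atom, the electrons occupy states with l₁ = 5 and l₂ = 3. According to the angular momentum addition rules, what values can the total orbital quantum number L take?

By the triangle rule, |l₁ − l₂| ≤ L ≤ l₁ + l₂.
L ∈ {2, 3, 4, 5, 6, 7, 8}.

L = 2, 3, 4, 5, 6, 7, 8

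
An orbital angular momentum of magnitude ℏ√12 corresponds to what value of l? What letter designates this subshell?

l = 3 (f orbital)

(|L|/ℏ)² = l(l+1) = 12.
l² + l − 12 = 0 ⇒ l = 3.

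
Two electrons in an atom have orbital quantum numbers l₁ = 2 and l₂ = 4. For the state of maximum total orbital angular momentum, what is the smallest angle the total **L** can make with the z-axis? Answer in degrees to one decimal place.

Angular momentum addition gives L = |l₁ − l₂|, …, l₁ + l₂.
L ∈ {2, 3, 4, 5, 6}.
The maximum is L = 6, with |L_tot| = ℏ√(6·7) = √42 ℏ.
The minimum angle with z is arccos(6/√42) ≈ 22.2°.

θ_min ≈ 22.2°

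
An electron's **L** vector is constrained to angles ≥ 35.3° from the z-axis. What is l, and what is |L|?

cos θ_min = l/√(l(l+1)) = √(l/(l+1)), so l/(l+1) = cos²(35.3°) = 0.6661.
l = cos²θ/sin²θ ≈ 2.
Then |L| = ℏ√(2·3) = √6 ℏ.

l = 2, |L| = √6 ℏ ≈ 2.449ℏ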